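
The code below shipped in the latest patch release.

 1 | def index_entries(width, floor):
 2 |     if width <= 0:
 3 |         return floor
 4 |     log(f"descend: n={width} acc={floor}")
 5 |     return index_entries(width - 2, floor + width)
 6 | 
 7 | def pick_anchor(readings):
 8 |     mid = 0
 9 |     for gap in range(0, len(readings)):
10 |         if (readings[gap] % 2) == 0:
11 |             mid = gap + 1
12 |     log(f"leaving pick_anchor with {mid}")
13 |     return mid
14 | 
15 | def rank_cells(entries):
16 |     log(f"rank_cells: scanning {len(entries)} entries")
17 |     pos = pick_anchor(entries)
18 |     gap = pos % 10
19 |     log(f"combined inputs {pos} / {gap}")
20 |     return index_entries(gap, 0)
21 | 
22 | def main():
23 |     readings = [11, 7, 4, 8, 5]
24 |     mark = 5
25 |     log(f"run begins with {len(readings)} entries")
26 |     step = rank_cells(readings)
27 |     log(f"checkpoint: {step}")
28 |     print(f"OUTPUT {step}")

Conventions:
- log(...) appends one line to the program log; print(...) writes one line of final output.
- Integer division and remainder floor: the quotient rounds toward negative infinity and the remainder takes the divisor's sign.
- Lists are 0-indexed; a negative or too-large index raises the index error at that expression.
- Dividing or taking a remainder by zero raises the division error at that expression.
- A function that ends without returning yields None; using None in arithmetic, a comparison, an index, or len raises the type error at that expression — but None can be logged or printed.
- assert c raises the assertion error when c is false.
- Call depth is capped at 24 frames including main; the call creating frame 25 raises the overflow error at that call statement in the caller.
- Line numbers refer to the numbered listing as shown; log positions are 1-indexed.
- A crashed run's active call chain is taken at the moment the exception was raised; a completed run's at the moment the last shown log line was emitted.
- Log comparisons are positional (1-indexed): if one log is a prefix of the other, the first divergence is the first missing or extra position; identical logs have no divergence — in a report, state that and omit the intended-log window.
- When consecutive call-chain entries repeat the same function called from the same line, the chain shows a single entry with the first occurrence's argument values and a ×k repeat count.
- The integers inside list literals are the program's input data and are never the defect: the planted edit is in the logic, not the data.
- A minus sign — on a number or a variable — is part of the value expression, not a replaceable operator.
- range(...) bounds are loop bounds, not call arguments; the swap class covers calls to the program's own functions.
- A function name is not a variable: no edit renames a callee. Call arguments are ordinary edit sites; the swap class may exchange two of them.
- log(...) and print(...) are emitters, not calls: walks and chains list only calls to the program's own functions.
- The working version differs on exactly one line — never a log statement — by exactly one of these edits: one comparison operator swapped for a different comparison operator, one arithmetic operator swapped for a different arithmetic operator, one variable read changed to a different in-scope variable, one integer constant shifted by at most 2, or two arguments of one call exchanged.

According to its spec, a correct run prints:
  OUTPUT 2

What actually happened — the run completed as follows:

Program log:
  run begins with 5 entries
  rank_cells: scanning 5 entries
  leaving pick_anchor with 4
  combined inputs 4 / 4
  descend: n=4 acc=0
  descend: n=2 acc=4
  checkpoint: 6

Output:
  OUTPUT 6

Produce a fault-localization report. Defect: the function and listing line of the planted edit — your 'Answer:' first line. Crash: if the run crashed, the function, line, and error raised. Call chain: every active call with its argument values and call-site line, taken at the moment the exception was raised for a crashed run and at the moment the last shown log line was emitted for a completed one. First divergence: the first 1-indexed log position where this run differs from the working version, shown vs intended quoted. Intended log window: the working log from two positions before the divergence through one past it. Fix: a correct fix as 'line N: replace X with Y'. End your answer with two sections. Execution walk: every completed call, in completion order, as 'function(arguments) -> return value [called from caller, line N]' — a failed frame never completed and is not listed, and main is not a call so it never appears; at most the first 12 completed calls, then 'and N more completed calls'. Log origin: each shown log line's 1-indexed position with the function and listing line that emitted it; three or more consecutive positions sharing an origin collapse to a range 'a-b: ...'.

Answer: the defect is in pick_anchor at line 11.
Key observation: The log first diverges at position 3: the faulty run prints 'leaving pick_anchor with 4' where the working version prints 'leaving pick_anchor with 2'.
Call chain: main.
First divergence: position 3; shown 'leaving pick_anchor with 4' vs intended 'leaving pick_anchor with 2'.
Intended log window:
  1: run begins with 5 entries
  2: rank_cells: scanning 5 entries
  3: leaving pick_anchor with 2
  4: combined inputs 2 / 2
Execution walk:
  pick_anchor([11, 7, 4, 8, 5]) -> 4  [called from rank_cells, line 17]
  index_entries(0, 6) -> 6  [called from index_entries, line 5]
  index_entries(2, 4) -> 6  [called from index_entries, line 5]
  index_entries(4, 0) -> 6  [called from rank_cells, line 20]
  rank_cells([11, 7, 4, 8, 5]) -> 6  [called from main, line 26]
Log line origins:
  1: emitted by main (line 25)
  2: emitted by rank_cells (line 16)
  3: emitted by pick_anchor (line 12)
  4: emitted by rank_cells (line 19)
  5: emitted by index_entries (line 4)
  6: emitted by index_entries (line 4)
  7: emitted by main (line 27)
A correct fix: line 11: replace `gap` with `mid`.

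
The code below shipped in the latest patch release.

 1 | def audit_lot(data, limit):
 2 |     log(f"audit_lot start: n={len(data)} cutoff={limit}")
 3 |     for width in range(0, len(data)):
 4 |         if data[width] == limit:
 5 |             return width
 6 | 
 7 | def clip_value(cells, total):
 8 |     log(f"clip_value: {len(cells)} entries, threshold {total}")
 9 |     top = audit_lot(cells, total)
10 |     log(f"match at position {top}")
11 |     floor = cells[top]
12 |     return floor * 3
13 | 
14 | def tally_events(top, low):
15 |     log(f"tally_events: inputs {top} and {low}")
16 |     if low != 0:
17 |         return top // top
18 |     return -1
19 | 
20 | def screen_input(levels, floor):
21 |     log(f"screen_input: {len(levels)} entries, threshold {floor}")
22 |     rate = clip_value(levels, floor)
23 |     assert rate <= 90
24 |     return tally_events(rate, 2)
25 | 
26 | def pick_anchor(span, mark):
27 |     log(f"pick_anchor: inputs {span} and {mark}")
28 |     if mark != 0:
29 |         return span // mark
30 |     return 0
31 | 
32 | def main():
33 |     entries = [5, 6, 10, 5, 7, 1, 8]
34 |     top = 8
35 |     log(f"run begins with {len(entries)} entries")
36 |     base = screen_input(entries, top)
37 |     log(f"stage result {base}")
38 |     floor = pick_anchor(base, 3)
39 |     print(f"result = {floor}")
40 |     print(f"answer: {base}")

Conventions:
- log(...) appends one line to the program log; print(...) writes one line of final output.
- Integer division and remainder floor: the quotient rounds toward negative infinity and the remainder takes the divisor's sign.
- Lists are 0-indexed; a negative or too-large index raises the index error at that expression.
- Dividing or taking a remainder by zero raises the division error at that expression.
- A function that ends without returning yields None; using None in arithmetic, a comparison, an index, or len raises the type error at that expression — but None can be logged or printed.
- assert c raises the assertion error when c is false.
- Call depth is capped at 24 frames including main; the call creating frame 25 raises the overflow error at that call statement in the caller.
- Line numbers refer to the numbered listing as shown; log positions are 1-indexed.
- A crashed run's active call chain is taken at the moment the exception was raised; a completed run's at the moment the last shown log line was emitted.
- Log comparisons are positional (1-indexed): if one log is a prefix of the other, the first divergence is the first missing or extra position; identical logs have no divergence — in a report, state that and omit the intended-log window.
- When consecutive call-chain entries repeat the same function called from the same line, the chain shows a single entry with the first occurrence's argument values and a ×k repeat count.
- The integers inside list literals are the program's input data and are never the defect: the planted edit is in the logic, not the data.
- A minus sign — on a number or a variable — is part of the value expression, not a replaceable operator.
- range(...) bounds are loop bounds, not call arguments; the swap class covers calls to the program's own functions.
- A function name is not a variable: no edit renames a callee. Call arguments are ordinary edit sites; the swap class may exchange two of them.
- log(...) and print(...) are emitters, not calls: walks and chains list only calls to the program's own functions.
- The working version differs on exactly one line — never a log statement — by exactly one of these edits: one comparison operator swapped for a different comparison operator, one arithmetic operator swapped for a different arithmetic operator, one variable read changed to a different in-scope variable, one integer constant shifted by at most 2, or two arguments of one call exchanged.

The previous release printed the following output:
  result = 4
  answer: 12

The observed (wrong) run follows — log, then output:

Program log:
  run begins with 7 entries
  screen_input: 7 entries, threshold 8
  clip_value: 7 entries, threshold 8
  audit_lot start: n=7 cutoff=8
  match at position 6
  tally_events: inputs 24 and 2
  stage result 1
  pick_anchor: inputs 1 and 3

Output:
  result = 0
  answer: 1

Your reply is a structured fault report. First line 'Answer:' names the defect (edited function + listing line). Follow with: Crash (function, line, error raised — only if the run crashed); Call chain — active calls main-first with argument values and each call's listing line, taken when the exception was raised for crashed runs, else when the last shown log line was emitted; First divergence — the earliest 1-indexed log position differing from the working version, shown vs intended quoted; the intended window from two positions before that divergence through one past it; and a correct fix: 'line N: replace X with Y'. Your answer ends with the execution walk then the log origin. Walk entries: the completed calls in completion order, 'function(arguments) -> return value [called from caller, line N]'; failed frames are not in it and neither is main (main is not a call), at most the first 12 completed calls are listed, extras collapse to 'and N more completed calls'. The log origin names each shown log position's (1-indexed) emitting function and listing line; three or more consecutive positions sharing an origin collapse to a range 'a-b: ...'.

Answer: the defect is in tally_events at line 17.
Key fact: The earliest visible damage is log position 7 — 'stage result 1' rather than the intended 'stage result 12'.
Call chain: main -> pick_anchor(1, 3) (called at line 38).
First divergence: at position 7 the run shows 'stage result 1' where the working version logs 'stage result 12'.
Intended log window:
  5: match at position 6
  6: tally_events: inputs 24 and 2
  7: stage result 12
  8: pick_anchor: inputs 12 and 3
Execution walk:
  audit_lot([5, 6, 10, 5, 7, 1, 8], 8) -> 6  [called from clip_value, line 9]
  clip_value([5, 6, 10, 5, 7, 1, 8], 8) -> 24  [called from screen_input, line 22]
  tally_events(24, 2) -> 1  [called from screen_input, line 24]
  screen_input([5, 6, 10, 5, 7, 1, 8], 8) -> 1  [called from main, line 36]
  pick_anchor(1, 3) -> 0  [called from main, line 38]
Log origins:
  1: from main, line 35
  2: from screen_input, line 21
  3: from clip_value, line 8
  4: from audit_lot, line 2
  5: from clip_value, line 10
  6: from tally_events, line 15
  7: from main, line 37
  8: from pick_anchor, line 27
A correct fix: line 17: replace `top // top` with `top // low`.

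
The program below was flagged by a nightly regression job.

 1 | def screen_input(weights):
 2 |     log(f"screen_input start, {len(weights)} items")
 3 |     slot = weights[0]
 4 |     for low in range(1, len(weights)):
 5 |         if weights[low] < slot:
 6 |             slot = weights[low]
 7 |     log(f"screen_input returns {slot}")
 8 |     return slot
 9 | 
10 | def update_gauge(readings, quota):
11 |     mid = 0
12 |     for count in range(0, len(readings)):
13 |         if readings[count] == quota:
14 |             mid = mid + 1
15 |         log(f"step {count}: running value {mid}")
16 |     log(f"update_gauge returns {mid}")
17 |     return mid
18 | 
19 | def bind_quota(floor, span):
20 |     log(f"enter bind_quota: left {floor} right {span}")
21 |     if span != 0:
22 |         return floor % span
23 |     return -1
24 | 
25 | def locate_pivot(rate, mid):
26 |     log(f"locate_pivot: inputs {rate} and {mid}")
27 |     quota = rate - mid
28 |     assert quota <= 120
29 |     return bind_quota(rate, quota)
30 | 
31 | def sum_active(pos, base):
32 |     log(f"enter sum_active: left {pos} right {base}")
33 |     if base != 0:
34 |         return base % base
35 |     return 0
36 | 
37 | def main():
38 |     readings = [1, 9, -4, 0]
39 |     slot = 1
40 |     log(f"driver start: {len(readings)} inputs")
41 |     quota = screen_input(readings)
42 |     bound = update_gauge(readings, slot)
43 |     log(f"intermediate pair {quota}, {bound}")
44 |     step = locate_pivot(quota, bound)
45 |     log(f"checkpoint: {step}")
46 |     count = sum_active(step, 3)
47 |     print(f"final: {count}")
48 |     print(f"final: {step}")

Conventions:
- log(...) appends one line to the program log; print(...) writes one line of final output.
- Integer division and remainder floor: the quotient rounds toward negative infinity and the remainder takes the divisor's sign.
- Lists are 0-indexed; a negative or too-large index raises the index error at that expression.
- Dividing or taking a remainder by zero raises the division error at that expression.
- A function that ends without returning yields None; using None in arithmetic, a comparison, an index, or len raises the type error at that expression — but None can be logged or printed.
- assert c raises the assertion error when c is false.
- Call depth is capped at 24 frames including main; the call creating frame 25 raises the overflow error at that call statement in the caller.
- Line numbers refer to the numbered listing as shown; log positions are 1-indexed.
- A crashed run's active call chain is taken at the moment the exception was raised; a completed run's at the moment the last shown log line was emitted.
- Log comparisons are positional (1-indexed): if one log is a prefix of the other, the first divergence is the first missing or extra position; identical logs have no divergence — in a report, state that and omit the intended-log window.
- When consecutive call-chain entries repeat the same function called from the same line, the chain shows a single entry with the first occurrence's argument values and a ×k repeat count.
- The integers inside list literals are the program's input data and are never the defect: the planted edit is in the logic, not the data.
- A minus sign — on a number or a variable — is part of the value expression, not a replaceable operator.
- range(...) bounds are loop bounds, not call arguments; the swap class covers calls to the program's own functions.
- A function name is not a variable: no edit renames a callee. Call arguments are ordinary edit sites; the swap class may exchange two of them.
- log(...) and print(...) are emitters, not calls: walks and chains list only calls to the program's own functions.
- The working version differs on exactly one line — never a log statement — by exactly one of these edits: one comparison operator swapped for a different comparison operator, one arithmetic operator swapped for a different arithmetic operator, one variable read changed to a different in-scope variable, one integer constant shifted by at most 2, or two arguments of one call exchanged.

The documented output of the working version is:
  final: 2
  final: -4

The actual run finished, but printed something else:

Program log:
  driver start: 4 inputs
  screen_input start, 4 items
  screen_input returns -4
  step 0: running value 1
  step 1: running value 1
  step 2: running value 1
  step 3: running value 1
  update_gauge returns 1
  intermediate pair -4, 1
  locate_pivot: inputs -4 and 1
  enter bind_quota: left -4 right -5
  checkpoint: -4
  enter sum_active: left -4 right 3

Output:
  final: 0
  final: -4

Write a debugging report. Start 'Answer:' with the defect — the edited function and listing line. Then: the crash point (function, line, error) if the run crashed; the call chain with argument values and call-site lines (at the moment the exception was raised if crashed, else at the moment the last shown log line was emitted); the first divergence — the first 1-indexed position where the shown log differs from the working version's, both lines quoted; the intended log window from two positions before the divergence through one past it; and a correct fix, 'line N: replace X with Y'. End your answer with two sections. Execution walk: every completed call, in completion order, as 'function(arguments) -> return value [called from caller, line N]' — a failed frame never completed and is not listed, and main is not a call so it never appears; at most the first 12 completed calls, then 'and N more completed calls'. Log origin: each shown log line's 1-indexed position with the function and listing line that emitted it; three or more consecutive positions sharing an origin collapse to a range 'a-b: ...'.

Answer: the defect is in sum_active at line 34.
Key fact: Log streams are identical — the defect surfaces only in the printed output.
Call chain: main -> sum_active(-4, 3) (called at line 46).
First divergence: there is none — every log position agrees.
Execution walk:
  screen_input([1, 9, -4, 0]) -> -4  [called from main, line 41]
  update_gauge([1, 9, -4, 0], 1) -> 1  [called from main, line 42]
  bind_quota(-4, -5) -> -4  [called from locate_pivot, line 29]
  locate_pivot(-4, 1) -> -4  [called from main, line 44]
  sum_active(-4, 3) -> 0  [called from main, line 46]
Log line origins:
  1 — main, line 40
  2 — screen_input, line 2
  3 — screen_input, line 7
  4-7 — update_gauge, line 15
  8 — update_gauge, line 16
  9 — main, line 43
  10 — locate_pivot, line 26
  11 — bind_quota, line 20
  12 — main, line 45
  13 — sum_active, line 32
A correct fix: line 34: replace `base % base` with `pos % base`.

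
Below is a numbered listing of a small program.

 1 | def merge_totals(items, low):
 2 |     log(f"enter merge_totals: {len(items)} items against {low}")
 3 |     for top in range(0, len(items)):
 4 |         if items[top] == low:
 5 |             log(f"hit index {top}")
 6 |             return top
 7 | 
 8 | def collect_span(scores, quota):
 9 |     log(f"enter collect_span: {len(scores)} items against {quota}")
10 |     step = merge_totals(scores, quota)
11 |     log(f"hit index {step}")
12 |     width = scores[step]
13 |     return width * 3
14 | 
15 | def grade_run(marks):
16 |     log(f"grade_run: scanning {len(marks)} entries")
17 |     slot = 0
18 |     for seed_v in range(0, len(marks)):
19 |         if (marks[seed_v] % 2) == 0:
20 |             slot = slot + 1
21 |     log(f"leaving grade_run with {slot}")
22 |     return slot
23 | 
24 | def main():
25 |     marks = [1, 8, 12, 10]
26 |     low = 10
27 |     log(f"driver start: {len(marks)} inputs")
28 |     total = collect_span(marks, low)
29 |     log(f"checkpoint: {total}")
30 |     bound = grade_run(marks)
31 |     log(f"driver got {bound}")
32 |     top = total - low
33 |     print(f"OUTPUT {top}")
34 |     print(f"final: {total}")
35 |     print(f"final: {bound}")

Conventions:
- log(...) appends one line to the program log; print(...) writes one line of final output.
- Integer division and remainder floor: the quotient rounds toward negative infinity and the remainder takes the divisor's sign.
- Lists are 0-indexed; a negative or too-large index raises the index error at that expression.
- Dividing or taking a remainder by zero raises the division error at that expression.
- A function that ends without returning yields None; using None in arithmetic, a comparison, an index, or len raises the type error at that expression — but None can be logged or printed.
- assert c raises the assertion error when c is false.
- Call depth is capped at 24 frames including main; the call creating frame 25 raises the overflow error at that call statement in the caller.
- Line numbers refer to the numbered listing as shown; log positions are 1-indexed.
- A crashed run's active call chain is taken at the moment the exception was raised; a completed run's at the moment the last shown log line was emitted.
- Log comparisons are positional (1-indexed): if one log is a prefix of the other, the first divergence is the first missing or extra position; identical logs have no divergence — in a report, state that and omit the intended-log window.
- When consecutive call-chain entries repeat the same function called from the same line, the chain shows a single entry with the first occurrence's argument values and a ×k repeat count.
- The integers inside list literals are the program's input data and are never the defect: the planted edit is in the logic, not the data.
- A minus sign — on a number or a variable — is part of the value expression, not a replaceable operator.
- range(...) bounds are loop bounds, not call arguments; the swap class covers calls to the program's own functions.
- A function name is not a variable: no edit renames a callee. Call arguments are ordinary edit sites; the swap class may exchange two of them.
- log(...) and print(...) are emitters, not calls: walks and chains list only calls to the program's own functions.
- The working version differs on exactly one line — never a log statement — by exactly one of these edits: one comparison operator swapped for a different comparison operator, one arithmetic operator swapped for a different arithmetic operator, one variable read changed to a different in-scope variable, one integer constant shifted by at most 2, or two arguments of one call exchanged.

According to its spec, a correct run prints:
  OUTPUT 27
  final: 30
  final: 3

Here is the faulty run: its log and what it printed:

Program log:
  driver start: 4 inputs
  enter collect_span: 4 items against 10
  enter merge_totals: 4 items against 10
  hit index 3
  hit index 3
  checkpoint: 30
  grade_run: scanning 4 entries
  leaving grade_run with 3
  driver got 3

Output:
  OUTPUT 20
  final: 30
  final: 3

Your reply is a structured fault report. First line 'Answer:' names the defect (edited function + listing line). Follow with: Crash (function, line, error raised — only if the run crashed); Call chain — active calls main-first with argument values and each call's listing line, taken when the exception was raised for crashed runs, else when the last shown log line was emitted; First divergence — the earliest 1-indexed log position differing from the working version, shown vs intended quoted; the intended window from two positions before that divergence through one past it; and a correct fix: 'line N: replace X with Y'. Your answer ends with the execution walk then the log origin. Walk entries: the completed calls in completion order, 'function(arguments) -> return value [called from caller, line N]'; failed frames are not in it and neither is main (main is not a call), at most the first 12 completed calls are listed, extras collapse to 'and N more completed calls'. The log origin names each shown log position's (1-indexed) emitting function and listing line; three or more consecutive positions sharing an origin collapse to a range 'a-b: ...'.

Answer: the defect is in main at line 32.
The tell: Every logged value matches the working version; the printed result is what differs.
Call chain: main.
First divergence: none; the two logs match at every position.
Execution walk:
  merge_totals([1, 8, 12, 10], 10) -> 3  [called from collect_span, line 10]
  collect_span([1, 8, 12, 10], 10) -> 30  [called from main, line 28]
  grade_run([1, 8, 12, 10]) -> 3  [called from main, line 30]
Log origin:
  1: logged in main at line 27
  2: logged in collect_span at line 9
  3: logged in merge_totals at line 2
  4: logged in merge_totals at line 5
  5: logged in collect_span at line 11
  6: logged in main at line 29
  7: logged in grade_run at line 16
  8: logged in grade_run at line 21
  9: logged in main at line 31
A correct fix: line 32: replace `low` with `bound`.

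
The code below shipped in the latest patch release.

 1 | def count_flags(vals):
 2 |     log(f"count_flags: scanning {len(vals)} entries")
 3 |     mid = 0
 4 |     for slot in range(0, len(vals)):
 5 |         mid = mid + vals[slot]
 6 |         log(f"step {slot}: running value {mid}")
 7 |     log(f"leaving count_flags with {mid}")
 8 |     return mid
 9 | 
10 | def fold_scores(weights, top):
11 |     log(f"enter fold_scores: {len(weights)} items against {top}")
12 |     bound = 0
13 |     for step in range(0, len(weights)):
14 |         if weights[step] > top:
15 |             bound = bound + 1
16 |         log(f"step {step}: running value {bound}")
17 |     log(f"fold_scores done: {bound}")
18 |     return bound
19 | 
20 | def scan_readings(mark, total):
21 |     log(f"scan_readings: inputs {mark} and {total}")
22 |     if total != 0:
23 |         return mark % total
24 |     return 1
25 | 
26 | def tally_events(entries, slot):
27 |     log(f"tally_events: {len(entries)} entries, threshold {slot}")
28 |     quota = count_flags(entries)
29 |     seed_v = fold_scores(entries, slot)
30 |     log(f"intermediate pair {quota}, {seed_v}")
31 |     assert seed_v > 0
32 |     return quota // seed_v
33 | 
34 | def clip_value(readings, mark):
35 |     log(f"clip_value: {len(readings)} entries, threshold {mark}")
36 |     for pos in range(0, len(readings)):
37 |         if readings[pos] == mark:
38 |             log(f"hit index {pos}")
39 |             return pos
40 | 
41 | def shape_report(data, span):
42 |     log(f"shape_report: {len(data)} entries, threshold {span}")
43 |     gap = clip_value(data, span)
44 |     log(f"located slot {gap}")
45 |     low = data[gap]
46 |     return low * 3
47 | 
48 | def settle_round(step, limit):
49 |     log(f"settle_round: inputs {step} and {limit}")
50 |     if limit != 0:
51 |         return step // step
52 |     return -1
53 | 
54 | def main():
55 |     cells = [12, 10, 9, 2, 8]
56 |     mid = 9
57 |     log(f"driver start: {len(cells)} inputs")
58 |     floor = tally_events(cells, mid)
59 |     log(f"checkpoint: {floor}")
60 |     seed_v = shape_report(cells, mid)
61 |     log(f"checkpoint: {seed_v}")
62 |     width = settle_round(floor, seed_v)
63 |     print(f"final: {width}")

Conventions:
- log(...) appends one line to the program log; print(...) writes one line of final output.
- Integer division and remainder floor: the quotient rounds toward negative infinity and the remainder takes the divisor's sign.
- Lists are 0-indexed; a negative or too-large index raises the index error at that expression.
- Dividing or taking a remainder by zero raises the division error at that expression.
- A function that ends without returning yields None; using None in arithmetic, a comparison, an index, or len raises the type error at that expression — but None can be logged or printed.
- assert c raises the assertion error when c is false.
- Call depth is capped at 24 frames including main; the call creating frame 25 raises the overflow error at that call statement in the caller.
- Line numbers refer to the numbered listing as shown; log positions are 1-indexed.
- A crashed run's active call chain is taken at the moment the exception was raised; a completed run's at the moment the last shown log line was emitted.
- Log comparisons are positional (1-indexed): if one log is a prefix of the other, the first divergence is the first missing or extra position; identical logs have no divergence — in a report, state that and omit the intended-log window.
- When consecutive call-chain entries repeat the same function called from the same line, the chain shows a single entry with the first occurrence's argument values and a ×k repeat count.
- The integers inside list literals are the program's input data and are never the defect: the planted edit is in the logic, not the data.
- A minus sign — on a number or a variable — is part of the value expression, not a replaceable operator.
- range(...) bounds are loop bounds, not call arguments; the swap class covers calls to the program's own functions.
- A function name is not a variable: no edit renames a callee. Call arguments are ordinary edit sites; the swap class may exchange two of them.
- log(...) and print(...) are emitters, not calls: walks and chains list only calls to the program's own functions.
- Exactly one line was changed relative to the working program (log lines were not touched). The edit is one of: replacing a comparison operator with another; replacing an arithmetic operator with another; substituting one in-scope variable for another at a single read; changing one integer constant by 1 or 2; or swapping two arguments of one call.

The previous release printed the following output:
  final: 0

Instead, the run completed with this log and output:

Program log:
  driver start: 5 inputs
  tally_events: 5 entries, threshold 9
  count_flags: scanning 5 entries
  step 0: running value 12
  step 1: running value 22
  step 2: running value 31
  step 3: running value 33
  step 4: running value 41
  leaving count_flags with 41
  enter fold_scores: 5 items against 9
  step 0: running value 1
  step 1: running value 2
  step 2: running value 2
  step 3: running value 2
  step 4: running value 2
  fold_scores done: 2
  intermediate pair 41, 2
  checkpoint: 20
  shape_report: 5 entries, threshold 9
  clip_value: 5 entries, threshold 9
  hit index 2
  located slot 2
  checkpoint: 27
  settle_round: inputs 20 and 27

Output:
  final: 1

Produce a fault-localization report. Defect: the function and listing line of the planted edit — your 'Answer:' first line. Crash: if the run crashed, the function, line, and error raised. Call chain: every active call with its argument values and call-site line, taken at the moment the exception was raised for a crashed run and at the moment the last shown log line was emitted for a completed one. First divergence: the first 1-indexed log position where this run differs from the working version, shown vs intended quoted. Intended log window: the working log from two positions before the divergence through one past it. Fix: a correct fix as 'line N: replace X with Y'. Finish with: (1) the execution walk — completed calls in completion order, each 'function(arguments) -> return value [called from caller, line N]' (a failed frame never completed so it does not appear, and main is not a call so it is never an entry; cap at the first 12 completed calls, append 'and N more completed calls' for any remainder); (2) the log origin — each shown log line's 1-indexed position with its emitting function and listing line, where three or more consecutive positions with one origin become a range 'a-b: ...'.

Answer: the defect is in settle_round at line 51.
The tell: Log streams are identical — the defect surfaces only in the printed output.
Call chain: main -> settle_round(20, 27) (called at line 62).
First divergence: none; the two logs match at every position.
Execution walk:
  count_flags([12, 10, 9, 2, 8]) -> 41  [called from tally_events, line 28]
  fold_scores([12, 10, 9, 2, 8], 9) -> 2  [called from tally_events, line 29]
  tally_events([12, 10, 9, 2, 8], 9) -> 20  [called from main, line 58]
  clip_value([12, 10, 9, 2, 8], 9) -> 2  [called from shape_report, line 43]
  shape_report([12, 10, 9, 2, 8], 9) -> 27  [called from main, line 60]
  settle_round(20, 27) -> 1  [called from main, line 62]
Log line origins:
  1: logged in main at line 57
  2: logged in tally_events at line 27
  3: logged in count_flags at line 2
  4-8: logged in count_flags at line 6
  9: logged in count_flags at line 7
  10: logged in fold_scores at line 11
  11-15: logged in fold_scores at line 16
  16: logged in fold_scores at line 17
  17: logged in tally_events at line 30
  18: logged in main at line 59
  19: logged in shape_report at line 42
  20: logged in clip_value at line 35
  21: logged in clip_value at line 38
  22: logged in shape_report at line 44
  23: logged in main at line 61
  24: logged in settle_round at line 49
A correct fix: line 51: replace `step // step` with `step // limit`.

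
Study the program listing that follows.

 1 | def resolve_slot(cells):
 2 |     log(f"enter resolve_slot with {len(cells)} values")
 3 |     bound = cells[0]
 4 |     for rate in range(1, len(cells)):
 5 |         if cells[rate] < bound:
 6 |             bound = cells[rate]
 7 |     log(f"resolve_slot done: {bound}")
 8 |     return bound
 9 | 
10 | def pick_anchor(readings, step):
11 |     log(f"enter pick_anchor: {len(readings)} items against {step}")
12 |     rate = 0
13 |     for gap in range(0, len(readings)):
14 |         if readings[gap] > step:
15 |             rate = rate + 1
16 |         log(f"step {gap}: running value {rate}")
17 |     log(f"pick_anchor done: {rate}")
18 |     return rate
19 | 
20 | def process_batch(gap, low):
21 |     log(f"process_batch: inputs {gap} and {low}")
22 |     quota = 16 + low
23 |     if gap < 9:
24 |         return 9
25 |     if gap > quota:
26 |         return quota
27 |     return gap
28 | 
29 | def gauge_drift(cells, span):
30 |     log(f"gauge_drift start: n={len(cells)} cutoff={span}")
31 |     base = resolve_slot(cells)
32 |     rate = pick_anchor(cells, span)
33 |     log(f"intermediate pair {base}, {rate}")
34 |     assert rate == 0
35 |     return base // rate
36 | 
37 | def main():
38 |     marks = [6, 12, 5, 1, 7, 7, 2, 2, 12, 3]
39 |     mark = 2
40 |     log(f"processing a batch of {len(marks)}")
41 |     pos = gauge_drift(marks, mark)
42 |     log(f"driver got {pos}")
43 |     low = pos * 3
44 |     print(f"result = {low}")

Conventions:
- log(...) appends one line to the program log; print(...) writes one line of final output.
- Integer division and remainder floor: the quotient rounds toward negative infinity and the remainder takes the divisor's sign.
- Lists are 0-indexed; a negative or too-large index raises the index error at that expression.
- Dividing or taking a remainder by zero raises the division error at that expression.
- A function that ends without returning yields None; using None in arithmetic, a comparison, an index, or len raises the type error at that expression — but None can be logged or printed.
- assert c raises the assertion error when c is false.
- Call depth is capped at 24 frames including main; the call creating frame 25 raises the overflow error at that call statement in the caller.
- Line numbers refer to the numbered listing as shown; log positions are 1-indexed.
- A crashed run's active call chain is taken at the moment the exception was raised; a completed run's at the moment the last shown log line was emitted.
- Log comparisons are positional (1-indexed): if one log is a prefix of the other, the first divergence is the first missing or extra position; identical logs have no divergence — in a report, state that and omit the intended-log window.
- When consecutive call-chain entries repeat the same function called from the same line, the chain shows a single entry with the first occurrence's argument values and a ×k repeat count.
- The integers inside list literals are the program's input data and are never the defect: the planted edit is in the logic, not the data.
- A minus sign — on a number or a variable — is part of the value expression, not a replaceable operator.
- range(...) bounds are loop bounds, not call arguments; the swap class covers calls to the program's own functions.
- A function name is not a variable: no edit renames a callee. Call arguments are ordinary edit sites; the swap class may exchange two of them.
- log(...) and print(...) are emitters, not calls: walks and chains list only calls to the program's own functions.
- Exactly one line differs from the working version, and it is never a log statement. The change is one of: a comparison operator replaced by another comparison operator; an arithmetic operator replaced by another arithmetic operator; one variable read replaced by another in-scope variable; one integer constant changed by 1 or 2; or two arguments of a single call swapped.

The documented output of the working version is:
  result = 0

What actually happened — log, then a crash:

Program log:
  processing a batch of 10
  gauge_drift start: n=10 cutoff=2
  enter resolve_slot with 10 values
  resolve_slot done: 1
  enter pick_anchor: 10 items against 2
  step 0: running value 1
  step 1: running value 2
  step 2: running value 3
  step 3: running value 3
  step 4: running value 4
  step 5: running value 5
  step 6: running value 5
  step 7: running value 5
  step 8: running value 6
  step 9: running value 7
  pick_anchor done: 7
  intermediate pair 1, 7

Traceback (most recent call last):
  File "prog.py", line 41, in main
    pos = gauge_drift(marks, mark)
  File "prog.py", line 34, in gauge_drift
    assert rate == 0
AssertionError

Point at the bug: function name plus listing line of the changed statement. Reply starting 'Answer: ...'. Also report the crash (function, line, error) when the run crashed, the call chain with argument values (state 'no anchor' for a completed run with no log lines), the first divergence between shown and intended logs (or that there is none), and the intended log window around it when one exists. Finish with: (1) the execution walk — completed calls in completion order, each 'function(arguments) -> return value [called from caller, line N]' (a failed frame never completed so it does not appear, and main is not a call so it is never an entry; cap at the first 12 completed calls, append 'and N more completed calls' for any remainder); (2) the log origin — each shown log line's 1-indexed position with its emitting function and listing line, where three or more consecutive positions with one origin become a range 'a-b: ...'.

Answer: the defect is in gauge_drift at line 34.
Key observation: After 17 matching log lines the faulty run goes silent, while the working version continues with 'driver got 0'.
Crash: gauge_drift, line 34, AssertionError.
Call chain: main -> gauge_drift([6, 12, 5, 1, 7, 7, 2, 2, 12, 3], 2) (called at line 41).
First divergence: position 18 — the faulty run's log ends after 17 lines; the working version continues with 'driver got 0'.
Intended log window:
  16: pick_anchor done: 7
  17: intermediate pair 1, 7
  18: driver got 0
Execution walk:
  resolve_slot([6, 12, 5, 1, 7, 7, 2, 2, 12, 3]) -> 1  [called from gauge_drift, line 31]
  pick_anchor([6, 12, 5, 1, 7, 7, 2, 2, 12, 3], 2) -> 7  [called from gauge_drift, line 32]
Log line origins:
  1 — main, line 40
  2 — gauge_drift, line 30
  3 — resolve_slot, line 2
  4 — resolve_slot, line 7
  5 — pick_anchor, line 11
  6-15 — pick_anchor, line 16
  16 — pick_anchor, line 17
  17 — gauge_drift, line 33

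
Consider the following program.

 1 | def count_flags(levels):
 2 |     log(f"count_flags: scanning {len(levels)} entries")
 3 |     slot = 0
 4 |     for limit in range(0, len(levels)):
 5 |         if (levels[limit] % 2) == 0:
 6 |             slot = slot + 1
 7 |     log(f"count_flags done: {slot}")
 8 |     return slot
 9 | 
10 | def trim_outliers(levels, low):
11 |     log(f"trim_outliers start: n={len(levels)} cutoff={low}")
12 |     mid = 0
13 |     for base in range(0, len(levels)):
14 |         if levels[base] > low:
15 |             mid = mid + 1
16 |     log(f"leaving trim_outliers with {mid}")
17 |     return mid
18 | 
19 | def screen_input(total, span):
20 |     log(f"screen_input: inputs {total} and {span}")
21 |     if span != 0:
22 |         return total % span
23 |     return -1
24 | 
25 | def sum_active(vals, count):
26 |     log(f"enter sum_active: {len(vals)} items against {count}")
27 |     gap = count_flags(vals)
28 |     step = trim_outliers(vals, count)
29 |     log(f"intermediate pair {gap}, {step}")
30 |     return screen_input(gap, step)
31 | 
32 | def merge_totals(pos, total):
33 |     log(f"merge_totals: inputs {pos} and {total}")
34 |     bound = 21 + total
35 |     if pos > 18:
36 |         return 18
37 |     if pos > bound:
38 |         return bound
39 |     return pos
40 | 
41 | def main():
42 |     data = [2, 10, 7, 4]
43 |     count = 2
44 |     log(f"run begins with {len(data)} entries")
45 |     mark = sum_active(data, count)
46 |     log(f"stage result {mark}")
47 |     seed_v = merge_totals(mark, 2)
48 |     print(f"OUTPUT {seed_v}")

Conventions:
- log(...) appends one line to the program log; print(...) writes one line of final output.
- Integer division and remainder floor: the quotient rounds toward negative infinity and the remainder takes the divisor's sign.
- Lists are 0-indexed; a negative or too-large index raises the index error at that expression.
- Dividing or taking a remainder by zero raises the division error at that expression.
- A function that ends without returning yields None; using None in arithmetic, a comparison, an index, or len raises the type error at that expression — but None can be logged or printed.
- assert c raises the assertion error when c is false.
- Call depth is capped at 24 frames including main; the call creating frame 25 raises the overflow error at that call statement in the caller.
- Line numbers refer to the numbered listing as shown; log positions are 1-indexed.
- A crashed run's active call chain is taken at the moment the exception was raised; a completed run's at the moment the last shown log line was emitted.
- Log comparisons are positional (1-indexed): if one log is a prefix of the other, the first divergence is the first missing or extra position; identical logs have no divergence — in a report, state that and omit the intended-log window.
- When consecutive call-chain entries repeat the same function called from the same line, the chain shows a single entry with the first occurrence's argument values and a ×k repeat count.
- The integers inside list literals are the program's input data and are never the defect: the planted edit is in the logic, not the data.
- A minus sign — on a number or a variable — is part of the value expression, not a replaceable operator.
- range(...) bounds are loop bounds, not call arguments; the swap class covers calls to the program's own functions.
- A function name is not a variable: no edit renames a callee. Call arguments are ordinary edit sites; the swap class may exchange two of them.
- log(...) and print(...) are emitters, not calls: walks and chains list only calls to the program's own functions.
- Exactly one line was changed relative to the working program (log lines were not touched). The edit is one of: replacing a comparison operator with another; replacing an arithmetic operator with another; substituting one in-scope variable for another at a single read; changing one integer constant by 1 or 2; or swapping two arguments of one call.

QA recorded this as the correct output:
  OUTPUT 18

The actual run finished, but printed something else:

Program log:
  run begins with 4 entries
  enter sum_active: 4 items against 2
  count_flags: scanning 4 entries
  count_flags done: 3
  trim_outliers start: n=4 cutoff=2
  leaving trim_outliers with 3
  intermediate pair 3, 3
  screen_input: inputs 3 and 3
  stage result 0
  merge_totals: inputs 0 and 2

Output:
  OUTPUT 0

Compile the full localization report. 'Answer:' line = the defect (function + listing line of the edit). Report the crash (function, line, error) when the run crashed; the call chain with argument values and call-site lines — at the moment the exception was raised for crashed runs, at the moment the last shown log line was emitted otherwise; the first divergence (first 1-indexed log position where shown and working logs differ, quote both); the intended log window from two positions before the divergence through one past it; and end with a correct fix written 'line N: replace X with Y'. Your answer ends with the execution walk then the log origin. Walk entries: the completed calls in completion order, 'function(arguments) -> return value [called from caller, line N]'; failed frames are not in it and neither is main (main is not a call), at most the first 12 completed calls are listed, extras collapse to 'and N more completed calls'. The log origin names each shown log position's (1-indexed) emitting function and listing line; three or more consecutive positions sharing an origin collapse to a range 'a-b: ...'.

Answer: the defect is in merge_totals at line 35.
Core observation: No log line changed; the fault shows up purely in the output.
Call chain: main -> merge_totals(0, 2) (called at line 47).
First divergence: none (the log streams are identical).
Execution walk:
  count_flags([2, 10, 7, 4]) -> 3  [called from sum_active, line 27]
  trim_outliers([2, 10, 7, 4], 2) -> 3  [called from sum_active, line 28]
  screen_input(3, 3) -> 0  [called from sum_active, line 30]
  sum_active([2, 10, 7, 4], 2) -> 0  [called from main, line 45]
  merge_totals(0, 2) -> 0  [called from main, line 47]
Log line origins:
  1 — main, line 44
  2 — sum_active, line 26
  3 — count_flags, line 2
  4 — count_flags, line 7
  5 — trim_outliers, line 11
  6 — trim_outliers, line 16
  7 — sum_active, line 29
  8 — screen_input, line 20
  9 — main, line 46
  10 — merge_totals, line 33
A correct fix: line 35: replace `>` with `<`.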